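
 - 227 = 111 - 338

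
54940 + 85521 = 140461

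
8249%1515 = 674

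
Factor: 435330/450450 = 691/715 = 5^(-1)*11^(-1)*13^( - 1)*691^1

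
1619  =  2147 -528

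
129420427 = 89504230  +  39916197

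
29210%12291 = 4628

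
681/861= 227/287 = 0.79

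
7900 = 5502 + 2398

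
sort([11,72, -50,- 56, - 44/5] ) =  [-56 , - 50, - 44/5 , 11, 72 ]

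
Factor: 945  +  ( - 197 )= 2^2 *11^1*17^1 = 748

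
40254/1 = 40254 =40254.00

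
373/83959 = 373/83959  =  0.00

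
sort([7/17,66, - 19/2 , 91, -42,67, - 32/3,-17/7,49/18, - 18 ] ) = [ - 42, - 18, - 32/3, - 19/2, - 17/7,7/17,49/18,66, 67,91 ] 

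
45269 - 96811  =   - 51542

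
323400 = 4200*77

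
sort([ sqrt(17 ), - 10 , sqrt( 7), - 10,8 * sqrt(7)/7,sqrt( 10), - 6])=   [ - 10, - 10, - 6, sqrt(7),8*sqrt( 7 ) /7 , sqrt( 10), sqrt ( 17)]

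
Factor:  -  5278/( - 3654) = 13/9 = 3^( - 2)*13^1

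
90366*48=4337568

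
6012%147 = 132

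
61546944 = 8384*7341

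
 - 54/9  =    -  6 = - 6.00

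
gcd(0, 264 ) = 264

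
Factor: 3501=3^2 * 389^1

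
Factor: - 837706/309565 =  - 2^1*5^(-1)*23^1*101^( - 1 )* 613^(-1)*18211^1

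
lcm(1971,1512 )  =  110376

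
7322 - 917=6405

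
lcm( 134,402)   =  402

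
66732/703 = 66732/703 = 94.92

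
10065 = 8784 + 1281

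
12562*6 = 75372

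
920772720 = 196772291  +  724000429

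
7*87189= 610323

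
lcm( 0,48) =0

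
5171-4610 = 561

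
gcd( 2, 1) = 1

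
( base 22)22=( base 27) 1j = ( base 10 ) 46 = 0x2e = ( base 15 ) 31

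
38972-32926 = 6046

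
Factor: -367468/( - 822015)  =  2^2*3^(-3)*5^(-1 )*6089^(  -  1)*91867^1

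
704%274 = 156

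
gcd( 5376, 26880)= 5376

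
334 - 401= - 67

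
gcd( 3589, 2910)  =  97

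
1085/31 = 35=35.00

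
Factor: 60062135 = 5^1*7^1*19^1*181^1*499^1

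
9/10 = 9/10= 0.90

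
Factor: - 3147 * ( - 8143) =25626021 = 3^1 * 17^1*479^1*1049^1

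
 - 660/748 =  - 15/17 = - 0.88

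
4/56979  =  4/56979 = 0.00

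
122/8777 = 122/8777 =0.01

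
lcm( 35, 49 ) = 245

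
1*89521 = 89521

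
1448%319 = 172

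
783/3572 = 783/3572 = 0.22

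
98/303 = 98/303 = 0.32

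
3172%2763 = 409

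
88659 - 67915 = 20744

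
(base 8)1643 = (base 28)157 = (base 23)1hb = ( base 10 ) 931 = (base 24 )1EJ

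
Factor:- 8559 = -3^3*317^1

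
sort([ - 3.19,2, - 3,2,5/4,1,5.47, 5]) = [ - 3.19, - 3,1, 5/4,2,2,5,5.47]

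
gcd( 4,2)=2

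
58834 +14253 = 73087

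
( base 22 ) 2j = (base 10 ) 63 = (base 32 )1V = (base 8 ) 77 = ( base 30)23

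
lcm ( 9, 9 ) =9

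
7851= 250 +7601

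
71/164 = 71/164=0.43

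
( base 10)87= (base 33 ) 2L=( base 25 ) 3c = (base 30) 2R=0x57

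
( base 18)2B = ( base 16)2F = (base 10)47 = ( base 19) 29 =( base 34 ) 1D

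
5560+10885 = 16445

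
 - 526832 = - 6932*76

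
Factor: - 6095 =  - 5^1*23^1*53^1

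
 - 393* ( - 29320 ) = 11522760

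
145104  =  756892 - 611788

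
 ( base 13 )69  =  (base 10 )87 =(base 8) 127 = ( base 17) 52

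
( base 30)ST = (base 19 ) 27E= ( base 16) 365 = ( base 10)869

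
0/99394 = 0 = 0.00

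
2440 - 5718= - 3278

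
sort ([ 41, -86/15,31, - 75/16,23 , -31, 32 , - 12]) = [ - 31,  -  12, - 86/15, - 75/16,23, 31,32,41]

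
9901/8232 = 9901/8232 = 1.20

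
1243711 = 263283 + 980428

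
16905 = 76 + 16829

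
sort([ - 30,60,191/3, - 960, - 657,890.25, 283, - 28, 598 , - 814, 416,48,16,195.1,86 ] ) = [ - 960, - 814,  -  657, - 30,  -  28, 16, 48, 60, 191/3,  86,195.1,283,416, 598 , 890.25 ] 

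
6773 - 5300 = 1473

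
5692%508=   104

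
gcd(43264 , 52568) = 8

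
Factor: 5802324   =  2^2*3^1*11^1*113^1*389^1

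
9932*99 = 983268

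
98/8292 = 49/4146 = 0.01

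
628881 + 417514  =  1046395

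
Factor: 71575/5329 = 5^2*7^1*73^( - 2)*409^1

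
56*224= 12544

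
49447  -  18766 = 30681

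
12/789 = 4/263 = 0.02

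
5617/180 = 31 + 37/180 = 31.21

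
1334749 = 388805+945944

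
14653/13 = 14653/13 =1127.15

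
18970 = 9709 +9261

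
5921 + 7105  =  13026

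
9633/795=12+31/265 = 12.12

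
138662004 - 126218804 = 12443200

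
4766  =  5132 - 366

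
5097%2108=881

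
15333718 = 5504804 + 9828914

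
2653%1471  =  1182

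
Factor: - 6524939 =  - 23^1*239^1 * 1187^1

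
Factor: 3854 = 2^1*41^1*47^1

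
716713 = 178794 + 537919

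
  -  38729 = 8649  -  47378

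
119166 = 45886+73280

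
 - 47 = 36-83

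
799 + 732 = 1531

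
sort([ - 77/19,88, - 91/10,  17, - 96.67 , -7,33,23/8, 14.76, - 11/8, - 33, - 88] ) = [-96.67, - 88,-33, - 91/10, - 7, - 77/19,-11/8, 23/8, 14.76,17, 33,88 ]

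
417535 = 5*83507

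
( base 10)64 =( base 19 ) 37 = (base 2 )1000000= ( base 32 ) 20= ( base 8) 100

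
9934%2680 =1894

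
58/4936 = 29/2468 =0.01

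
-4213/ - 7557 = 383/687 = 0.56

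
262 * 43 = 11266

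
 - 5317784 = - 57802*92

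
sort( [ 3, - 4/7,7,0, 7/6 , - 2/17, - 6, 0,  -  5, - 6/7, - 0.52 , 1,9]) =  [ - 6 , - 5,  -  6/7 , - 4/7, - 0.52 , - 2/17, 0 , 0,1, 7/6 , 3  ,  7,9 ] 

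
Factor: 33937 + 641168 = 675105 = 3^1 * 5^1*45007^1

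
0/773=0= 0.00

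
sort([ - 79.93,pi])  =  [ - 79.93 , pi]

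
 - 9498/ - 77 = 123 + 27/77 = 123.35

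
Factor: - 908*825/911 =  - 749100/911 = - 2^2*3^1*5^2*11^1*227^1*911^ ( - 1)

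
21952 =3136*7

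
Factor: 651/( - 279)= -7/3= - 3^( - 1) * 7^1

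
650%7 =6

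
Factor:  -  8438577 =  - 3^1*7^1* 389^1*1033^1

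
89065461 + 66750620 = 155816081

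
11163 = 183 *61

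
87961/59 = 1490+ 51/59  =  1490.86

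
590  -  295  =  295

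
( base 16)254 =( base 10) 596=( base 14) 308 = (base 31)j7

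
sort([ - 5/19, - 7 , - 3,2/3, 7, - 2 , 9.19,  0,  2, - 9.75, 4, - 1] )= [- 9.75, - 7, - 3, - 2, - 1 , - 5/19, 0, 2/3,2,  4,  7, 9.19 ] 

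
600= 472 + 128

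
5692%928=124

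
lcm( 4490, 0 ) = 0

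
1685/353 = 4 + 273/353  =  4.77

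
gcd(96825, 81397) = 1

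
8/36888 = 1/4611=0.00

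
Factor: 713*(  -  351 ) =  - 3^3*13^1*23^1 * 31^1 = - 250263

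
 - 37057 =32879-69936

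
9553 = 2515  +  7038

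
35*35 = 1225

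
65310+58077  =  123387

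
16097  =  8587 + 7510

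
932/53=932/53= 17.58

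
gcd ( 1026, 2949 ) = 3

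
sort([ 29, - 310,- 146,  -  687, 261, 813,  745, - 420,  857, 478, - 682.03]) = [ - 687, - 682.03, - 420,-310,- 146  ,  29, 261,  478, 745,  813, 857]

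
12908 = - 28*(- 461 ) 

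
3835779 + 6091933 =9927712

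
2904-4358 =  - 1454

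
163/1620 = 163/1620 = 0.10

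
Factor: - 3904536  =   - 2^3*3^1*37^1 * 4397^1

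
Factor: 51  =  3^1*17^1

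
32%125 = 32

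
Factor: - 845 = - 5^1*13^2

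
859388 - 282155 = 577233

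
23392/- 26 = -900 + 4/13 = - 899.69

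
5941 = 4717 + 1224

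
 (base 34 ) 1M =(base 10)56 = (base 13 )44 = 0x38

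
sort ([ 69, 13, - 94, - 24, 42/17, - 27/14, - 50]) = [ - 94, - 50,-24, - 27/14,  42/17,13,69] 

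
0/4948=0 = 0.00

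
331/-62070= -1 + 61739/62070 = - 0.01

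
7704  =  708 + 6996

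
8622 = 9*958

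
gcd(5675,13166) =227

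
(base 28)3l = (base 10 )105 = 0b1101001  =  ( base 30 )3F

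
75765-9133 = 66632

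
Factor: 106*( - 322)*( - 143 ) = 2^2*7^1*11^1*13^1*23^1*53^1 = 4880876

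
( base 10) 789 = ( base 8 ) 1425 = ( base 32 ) OL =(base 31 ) pe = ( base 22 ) 1dj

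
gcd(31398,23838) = 6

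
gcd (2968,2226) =742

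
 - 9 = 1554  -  1563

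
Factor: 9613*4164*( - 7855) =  - 314424118860 = - 2^2 * 3^1*5^1*347^1*1571^1*9613^1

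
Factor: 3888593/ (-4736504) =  -2^(-3)*53^ ( - 1 )*11171^( - 1) *3888593^1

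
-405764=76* ( - 5339) 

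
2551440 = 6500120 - 3948680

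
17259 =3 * 5753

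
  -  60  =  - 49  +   - 11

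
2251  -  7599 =- 5348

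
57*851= 48507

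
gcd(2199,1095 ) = 3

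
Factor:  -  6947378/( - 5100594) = 3^(-1 ) *113^ (- 1) *7523^( - 1)*3473689^1 = 3473689/2550297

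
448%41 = 38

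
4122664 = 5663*728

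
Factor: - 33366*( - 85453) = 2851224798= 2^1* 3^1*67^1*83^1* 85453^1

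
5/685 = 1/137=0.01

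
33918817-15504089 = 18414728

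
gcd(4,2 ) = 2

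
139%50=39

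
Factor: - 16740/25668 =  - 15/23 = - 3^1*5^1*23^( - 1)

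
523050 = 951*550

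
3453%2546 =907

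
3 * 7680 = 23040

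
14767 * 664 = 9805288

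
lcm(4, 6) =12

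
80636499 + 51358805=131995304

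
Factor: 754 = 2^1*13^1 * 29^1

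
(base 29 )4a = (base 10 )126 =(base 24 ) 56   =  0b1111110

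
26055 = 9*2895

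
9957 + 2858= 12815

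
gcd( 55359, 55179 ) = 9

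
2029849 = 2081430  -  51581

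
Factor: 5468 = 2^2*1367^1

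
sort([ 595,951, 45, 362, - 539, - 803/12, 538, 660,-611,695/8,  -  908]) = [-908, - 611, - 539 , - 803/12 , 45, 695/8, 362, 538, 595,660, 951 ]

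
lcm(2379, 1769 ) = 68991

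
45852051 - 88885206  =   - 43033155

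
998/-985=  - 2 +972/985 = - 1.01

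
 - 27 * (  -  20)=540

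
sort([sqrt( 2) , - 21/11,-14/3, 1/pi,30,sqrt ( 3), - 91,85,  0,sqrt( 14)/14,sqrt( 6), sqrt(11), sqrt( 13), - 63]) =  [ - 91, - 63 , - 14/3, - 21/11, 0, sqrt( 14)/14,  1/pi,sqrt(2 ),sqrt (3),  sqrt( 6) , sqrt( 11) , sqrt( 13 ) , 30,85] 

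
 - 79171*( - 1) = 79171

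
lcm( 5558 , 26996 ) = 188972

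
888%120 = 48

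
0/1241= 0=0.00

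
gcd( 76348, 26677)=1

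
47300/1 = 47300 = 47300.00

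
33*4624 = 152592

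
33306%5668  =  4966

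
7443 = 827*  9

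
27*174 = 4698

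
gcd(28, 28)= 28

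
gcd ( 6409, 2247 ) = 1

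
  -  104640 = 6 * ( - 17440 )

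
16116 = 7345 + 8771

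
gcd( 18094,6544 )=2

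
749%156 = 125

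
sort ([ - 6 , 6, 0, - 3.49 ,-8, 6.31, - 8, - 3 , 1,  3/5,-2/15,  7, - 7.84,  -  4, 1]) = [- 8, - 8, - 7.84, - 6,  -  4, - 3.49, - 3,  -  2/15,  0,  3/5, 1, 1, 6, 6.31, 7]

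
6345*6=38070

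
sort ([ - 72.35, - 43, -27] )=[ - 72.35,-43, - 27] 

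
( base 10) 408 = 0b110011000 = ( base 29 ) E2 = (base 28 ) EG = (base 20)108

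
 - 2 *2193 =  - 4386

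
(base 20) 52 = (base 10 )102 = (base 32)36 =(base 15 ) 6C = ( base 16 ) 66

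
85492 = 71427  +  14065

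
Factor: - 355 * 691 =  - 245305 = - 5^1*71^1*691^1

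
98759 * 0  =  0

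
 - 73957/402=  - 73957/402 = - 183.97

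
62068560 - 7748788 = 54319772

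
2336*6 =14016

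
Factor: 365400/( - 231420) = -2^1*3^1*5^1*19^( - 1 ) = - 30/19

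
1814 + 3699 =5513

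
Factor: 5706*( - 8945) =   -  2^1*3^2*5^1*317^1*1789^1 = -51040170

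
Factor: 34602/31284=2^( - 1 )*3^( - 1 )*11^( - 1 ) * 73^1=73/66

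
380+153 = 533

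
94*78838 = 7410772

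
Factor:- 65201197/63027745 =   -  5^( - 1)*11^(-1 )*149^ (  -  1 )*7691^ ( - 1)*65201197^1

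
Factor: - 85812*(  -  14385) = 1234405620 = 2^2*3^2*5^1*7^1*137^1*7151^1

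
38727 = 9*4303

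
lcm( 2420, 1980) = 21780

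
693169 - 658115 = 35054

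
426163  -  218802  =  207361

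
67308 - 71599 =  - 4291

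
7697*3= 23091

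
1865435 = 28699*65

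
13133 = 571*23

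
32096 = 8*4012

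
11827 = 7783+4044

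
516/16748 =129/4187 =0.03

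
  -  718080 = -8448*85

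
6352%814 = 654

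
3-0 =3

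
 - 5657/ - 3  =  1885 + 2/3 = 1885.67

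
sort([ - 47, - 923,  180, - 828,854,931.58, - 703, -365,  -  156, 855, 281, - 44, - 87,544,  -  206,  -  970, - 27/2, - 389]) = [-970, - 923, - 828, - 703, - 389 , - 365, - 206, - 156, -87,-47,- 44,- 27/2, 180, 281,544, 854,855 , 931.58]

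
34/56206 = 17/28103 = 0.00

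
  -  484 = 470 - 954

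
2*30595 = 61190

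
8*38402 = 307216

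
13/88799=13/88799 = 0.00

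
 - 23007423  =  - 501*45923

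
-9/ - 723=3/241 = 0.01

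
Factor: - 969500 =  - 2^2*5^3*7^1*277^1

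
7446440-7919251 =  - 472811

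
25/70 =5/14 = 0.36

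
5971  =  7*853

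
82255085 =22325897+59929188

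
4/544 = 1/136=0.01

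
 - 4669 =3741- 8410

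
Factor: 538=2^1*269^1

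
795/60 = 53/4 = 13.25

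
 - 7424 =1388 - 8812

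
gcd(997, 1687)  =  1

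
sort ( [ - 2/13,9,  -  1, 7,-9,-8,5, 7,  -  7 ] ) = [-9,-8,-7, - 1, -2/13,5,  7,7,9]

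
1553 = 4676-3123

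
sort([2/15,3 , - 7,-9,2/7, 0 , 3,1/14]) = [-9,-7 , 0,1/14, 2/15,2/7,3, 3]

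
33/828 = 11/276= 0.04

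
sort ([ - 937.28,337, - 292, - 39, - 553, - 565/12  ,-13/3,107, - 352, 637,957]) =[-937.28, - 553,  -  352, - 292,  -  565/12, -39 ,  -  13/3,  107, 337, 637,957 ] 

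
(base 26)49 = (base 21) 58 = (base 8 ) 161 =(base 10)113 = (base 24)4H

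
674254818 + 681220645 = 1355475463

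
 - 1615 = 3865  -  5480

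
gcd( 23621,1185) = 79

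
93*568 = 52824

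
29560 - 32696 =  - 3136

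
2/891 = 2/891 = 0.00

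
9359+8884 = 18243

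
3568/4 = 892=892.00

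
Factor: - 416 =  -2^5*13^1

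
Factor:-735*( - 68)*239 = 2^2 * 3^1 * 5^1*7^2 * 17^1 * 239^1= 11945220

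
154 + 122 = 276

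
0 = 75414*0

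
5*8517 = 42585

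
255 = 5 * 51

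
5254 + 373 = 5627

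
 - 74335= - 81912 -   -  7577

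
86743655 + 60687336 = 147430991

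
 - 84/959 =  - 1 + 125/137= - 0.09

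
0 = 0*1982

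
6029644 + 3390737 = 9420381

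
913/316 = 913/316  =  2.89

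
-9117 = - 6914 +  - 2203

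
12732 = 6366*2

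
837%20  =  17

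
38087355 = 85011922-46924567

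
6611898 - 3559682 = 3052216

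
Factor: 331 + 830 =1161 =3^3*43^1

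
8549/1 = 8549 = 8549.00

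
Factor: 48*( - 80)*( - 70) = 2^9*3^1*5^2*7^1  =  268800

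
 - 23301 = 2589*( - 9 )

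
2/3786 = 1/1893=0.00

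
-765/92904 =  - 1+ 30713/30968 = - 0.01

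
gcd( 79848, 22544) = 8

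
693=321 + 372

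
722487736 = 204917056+517570680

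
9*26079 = 234711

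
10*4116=41160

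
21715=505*43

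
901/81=11 + 10/81 =11.12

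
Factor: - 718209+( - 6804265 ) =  - 2^1*839^1 * 4483^1  =  - 7522474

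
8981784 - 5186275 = 3795509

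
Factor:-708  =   - 2^2* 3^1*59^1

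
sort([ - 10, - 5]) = [ - 10,- 5 ]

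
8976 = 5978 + 2998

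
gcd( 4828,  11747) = 17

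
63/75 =21/25= 0.84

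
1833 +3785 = 5618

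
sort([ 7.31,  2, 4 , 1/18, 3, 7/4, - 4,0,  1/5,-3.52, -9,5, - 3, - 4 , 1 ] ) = [ - 9, - 4,-4, - 3.52, - 3,0, 1/18,1/5,1, 7/4,2,  3, 4, 5,7.31 ]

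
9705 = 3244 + 6461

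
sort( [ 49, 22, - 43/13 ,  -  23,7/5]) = [ - 23,  -  43/13, 7/5,22,49 ] 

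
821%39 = 2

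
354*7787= 2756598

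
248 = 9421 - 9173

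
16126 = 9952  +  6174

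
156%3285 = 156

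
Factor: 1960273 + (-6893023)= -2^1 * 3^1 *5^3*  6577^1 = - 4932750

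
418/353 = 418/353 = 1.18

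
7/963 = 7/963 = 0.01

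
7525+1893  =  9418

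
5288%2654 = 2634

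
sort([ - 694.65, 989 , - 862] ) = [ - 862,-694.65,989 ] 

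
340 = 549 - 209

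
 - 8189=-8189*1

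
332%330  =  2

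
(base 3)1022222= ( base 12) 68b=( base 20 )28B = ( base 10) 971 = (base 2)1111001011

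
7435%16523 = 7435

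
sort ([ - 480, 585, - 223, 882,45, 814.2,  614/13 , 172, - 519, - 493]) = [-519, - 493, - 480, - 223, 45,614/13, 172,585, 814.2,882]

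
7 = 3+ 4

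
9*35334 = 318006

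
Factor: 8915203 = 11^1*810473^1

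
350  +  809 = 1159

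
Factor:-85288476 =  - 2^2*3^1*7^1*13^1*83^1*941^1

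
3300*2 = 6600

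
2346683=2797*839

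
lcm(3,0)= 0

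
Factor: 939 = 3^1*313^1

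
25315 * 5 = 126575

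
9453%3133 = 54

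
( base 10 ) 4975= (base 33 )4ip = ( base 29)5QG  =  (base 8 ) 11557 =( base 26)799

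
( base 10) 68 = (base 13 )53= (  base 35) 1x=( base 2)1000100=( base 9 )75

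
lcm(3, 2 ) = 6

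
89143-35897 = 53246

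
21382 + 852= 22234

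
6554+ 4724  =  11278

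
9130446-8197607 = 932839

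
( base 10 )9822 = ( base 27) DCL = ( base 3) 111110210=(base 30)ARC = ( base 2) 10011001011110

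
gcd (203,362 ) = 1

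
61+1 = 62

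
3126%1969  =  1157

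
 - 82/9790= -1 + 4854/4895 = - 0.01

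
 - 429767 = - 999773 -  - 570006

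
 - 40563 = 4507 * ( - 9 )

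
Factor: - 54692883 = -3^2*7^1*857^1*1013^1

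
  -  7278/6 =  - 1213 = - 1213.00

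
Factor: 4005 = 3^2 *5^1*89^1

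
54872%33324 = 21548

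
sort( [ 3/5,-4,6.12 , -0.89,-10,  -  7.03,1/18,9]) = [- 10, - 7.03,- 4,-0.89, 1/18 , 3/5,  6.12,9 ]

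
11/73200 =11/73200= 0.00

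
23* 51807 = 1191561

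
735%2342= 735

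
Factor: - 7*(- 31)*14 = 2^1 * 7^2*31^1 = 3038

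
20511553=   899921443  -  879409890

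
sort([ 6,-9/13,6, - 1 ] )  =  [ - 1, - 9/13, 6, 6]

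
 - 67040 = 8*(  -  8380)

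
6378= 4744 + 1634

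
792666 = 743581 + 49085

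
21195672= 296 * 71607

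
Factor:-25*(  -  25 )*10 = 6250 = 2^1*5^5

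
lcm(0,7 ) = 0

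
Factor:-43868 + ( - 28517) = - 5^1 * 31^1 *467^1= - 72385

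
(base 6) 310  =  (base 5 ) 424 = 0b1110010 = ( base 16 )72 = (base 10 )114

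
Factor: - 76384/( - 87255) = 2^5 *3^( - 2 ) * 5^( - 1 )*11^1*31^1  *  277^( - 1) =10912/12465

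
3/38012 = 3/38012 = 0.00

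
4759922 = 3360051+1399871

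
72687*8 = 581496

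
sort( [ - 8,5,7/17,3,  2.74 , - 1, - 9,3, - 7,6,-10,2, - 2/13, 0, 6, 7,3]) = [ - 10, - 9, - 8, - 7, - 1,- 2/13 , 0,7/17,2 , 2.74, 3,3,3,5,6, 6, 7]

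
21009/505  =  41 + 304/505 = 41.60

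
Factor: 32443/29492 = 2^( -2)*73^(-1)*101^( - 1)*32443^1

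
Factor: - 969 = -3^1*17^1*19^1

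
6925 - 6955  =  -30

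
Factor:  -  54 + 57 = 3   =  3^1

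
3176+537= 3713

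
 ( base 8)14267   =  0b1100010110111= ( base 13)2b59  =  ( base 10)6327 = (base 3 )22200100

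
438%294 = 144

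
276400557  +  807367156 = 1083767713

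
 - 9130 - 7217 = -16347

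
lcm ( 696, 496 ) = 43152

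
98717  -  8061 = 90656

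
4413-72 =4341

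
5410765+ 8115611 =13526376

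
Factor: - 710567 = - 11^1*13^1*  4969^1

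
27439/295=93+4/295=93.01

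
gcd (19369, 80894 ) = 1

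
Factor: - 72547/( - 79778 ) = 2^( - 1 )  *113^( - 1 )*353^( - 1 ) *72547^1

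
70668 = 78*906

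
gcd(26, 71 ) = 1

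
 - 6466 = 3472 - 9938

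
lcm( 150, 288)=7200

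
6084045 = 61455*99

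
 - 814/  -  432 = 407/216 = 1.88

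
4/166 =2/83 = 0.02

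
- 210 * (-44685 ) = 9383850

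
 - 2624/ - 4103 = 2624/4103= 0.64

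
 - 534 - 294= - 828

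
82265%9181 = 8817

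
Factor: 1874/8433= 2^1 * 3^( - 2)  =  2/9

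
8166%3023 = 2120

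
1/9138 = 1/9138  =  0.00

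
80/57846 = 40/28923 = 0.00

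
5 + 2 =7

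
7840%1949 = 44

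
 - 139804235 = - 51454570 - 88349665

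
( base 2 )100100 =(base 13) 2A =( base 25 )1b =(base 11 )33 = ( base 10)36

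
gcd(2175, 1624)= 29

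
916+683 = 1599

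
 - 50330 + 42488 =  - 7842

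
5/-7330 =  - 1 + 1465/1466 = - 0.00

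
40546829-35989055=4557774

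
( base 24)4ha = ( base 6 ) 20334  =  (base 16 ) AA2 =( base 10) 2722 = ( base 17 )972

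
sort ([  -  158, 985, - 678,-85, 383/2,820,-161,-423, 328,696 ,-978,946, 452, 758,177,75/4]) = [ - 978, -678, - 423, - 161, - 158, - 85 , 75/4,177,  383/2,328,452 , 696 , 758,820,946,985]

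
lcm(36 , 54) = 108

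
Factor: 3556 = 2^2*7^1*127^1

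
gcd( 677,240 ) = 1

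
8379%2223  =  1710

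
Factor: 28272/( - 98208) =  - 19/66= - 2^( - 1)*3^( - 1)*11^( - 1 )*19^1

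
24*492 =11808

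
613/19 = 32  +  5/19 = 32.26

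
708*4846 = 3430968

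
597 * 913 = 545061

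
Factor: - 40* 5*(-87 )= 17400 = 2^3*3^1*5^2 * 29^1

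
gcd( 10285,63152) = 1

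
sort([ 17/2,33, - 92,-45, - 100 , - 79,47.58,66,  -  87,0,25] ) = [ - 100, - 92, - 87,  -  79, - 45,  0, 17/2,25,33 , 47.58,66 ] 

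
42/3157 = 6/451 = 0.01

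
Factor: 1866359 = 11^1*383^1* 443^1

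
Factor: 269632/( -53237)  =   - 704/139 = - 2^6*11^1*139^(-1)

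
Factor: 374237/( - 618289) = - 7^( - 1 )*59^1 * 6343^1*88327^( - 1)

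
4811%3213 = 1598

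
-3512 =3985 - 7497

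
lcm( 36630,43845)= 2893770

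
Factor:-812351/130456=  - 2^(-3) *23^( - 1 )*709^ ( - 1) * 812351^1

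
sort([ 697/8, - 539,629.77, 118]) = [ - 539 , 697/8,  118,629.77] 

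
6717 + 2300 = 9017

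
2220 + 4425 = 6645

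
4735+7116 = 11851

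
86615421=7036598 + 79578823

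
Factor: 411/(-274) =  - 3/2=- 2^( -1)*3^1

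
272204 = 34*8006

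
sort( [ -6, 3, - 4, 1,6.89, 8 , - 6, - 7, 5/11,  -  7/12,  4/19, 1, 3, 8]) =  [ - 7, -6,-6, - 4, - 7/12,4/19, 5/11,1 , 1, 3, 3,6.89, 8, 8]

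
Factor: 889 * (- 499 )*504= - 2^3*3^2*7^2*127^1*499^1 = - 223579944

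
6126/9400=3063/4700 = 0.65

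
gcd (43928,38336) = 8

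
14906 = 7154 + 7752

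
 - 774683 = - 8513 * 91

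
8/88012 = 2/22003 = 0.00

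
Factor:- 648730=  - 2^1* 5^1*29^1*2237^1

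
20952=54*388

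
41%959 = 41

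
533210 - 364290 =168920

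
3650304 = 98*37248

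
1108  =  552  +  556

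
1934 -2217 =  - 283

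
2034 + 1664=3698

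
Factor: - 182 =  - 2^1*7^1*13^1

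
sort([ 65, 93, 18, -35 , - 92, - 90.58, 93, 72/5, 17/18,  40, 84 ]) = [ - 92, - 90.58, - 35, 17/18, 72/5, 18, 40, 65, 84, 93, 93 ] 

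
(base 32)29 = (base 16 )49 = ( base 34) 25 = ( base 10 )73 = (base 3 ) 2201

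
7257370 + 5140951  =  12398321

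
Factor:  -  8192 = -2^13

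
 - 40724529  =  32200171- 72924700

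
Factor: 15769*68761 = 7^1 * 11^1*13^1*19^1*47^1*1213^1 = 1084292209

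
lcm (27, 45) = 135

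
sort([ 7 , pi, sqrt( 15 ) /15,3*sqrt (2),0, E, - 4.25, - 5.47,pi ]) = [-5.47, - 4.25,  0,sqrt (15)/15,E,  pi, pi,3*sqrt( 2), 7] 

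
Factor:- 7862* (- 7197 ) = 2^1 * 3^1*2399^1 * 3931^1 = 56582814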